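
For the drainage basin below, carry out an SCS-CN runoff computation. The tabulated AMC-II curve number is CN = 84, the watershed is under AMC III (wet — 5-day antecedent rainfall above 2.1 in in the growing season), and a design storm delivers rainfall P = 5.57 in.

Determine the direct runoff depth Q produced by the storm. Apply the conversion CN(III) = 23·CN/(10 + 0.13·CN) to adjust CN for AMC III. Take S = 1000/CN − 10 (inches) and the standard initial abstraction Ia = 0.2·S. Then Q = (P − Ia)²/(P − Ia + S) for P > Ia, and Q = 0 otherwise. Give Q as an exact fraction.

Q = 68137182961/14539797300 in ≈ 4.686 in

Wet (AMC III): CN(III) = 23·84/(10 + 0.13·84) = 1932/(523/25) = 48300/523 ≈ 92.352
S = 1000/(48300/523) − 10 = 400/483 in ≈ 0.828 in
Ia = 0.2S: 0.2·0.828 = 0.166 in (exactly 80/483)
Since P=5.570 > Ia=0.166: effective rainfall P−Ia = 261031/48300 in
Runoff Q = (P−Ia)²/(P−Ia+S) = (5.404)²/(5.404+0.828) = 68137182961/14539797300 ≈ 4.686 in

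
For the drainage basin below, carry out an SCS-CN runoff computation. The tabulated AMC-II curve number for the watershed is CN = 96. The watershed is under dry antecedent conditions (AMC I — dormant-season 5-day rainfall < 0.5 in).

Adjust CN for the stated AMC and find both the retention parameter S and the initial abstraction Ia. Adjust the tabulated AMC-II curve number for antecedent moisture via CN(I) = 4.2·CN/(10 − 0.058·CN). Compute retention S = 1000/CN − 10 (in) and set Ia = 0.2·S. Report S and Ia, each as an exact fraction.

Dry (AMC I): CN(I) = 4.2·96/(10 − 0.058·96) = (2016/5)/(554/125) = 25200/277 ≈ 90.975
S = 1000/(25200/277) − 10 = 125/126 in ≈ 0.992 in
Initial abstraction Ia = S/5 = (125/126)/5 = 25/126 ≈ 0.198 in

S = 125/126 in ≈ 0.992 in; Ia = 25/126 in ≈ 0.198 in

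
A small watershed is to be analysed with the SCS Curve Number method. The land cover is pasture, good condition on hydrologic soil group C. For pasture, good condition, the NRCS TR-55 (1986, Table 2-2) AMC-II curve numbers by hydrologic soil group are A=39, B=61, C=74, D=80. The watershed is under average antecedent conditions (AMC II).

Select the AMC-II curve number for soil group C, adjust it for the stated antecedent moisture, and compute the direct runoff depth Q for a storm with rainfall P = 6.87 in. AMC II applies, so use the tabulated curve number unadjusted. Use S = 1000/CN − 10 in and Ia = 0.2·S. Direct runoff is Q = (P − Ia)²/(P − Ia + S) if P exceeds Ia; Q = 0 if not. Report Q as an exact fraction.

Q = 520706761/132530300 in ≈ 3.929 in

NRCS table: pasture, good condition, soil group C → CN(II) = 74
CN(II) = 74; AMC II needs no correction.
Max retention: S = 1000/74 − 10 = 130/37 in (≈ 3.514 in)
Initial abstraction Ia = S/5 = (130/37)/5 = 26/37 ≈ 0.703 in
P − Ia = 6.870 − 0.703 = 22819/3700 ≈ 6.167 in (> 0, runoff occurs)
Q: (22819/3700)² ÷ (35819/3700) = 520706761/132530300 in (≈ 3.929 in)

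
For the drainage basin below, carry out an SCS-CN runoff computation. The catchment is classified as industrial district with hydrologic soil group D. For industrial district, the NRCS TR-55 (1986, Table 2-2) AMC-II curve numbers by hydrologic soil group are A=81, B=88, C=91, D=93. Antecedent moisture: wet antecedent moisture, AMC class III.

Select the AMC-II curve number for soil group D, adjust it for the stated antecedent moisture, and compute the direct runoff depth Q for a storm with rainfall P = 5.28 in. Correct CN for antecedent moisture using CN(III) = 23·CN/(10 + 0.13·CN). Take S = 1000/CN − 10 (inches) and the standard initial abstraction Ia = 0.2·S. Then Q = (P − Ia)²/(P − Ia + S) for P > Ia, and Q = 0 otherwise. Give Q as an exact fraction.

NRCS table: industrial district, soil group D → CN(II) = 93
Wet (AMC III): CN(III) = 23·93/(10 + 0.13·93) = 2139/(2209/100) = 213900/2209 ≈ 96.831
Retention S: 1000/CN − 10 with CN=96.831 → S = 700/2139 ≈ 0.327 in
Ia = 0.2S: 0.2·0.327 = 0.065 in (exactly 140/2139)
Since P=5.280 > Ia=0.065: effective rainfall P−Ia = 278848/53475 in
Q: (278848/53475)² ÷ (296348/53475) = 19439051776/3961802325 in (≈ 4.907 in)

Q = 19439051776/3961802325 in ≈ 4.907 in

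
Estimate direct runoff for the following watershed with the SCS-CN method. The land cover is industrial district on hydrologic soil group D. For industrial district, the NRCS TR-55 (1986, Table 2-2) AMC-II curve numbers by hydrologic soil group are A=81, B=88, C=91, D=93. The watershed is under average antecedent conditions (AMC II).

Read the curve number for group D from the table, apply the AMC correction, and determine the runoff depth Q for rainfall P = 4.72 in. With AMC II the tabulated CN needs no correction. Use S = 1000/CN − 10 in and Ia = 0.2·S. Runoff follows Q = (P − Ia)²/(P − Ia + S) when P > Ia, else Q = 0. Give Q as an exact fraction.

Q = 56434688/14384775 in ≈ 3.923 in

NRCS table: industrial district, soil group D → CN(II) = 93
AMC II — tabulated CN = 93 applies directly.
S = 1000/93 − 10 = 70/93 in ≈ 0.753 in
Initial abstraction Ia = S/5 = (70/93)/5 = 14/93 ≈ 0.151 in
Excess rainfall: 4.720 − 0.151 = 4.569 in; P > Ia so Q > 0
Q = (10624/2325)²/((10624/2325) + 70/93) = (112869376/5405625)/(12374/2325) = 56434688/14384775 in ≈ 3.923 in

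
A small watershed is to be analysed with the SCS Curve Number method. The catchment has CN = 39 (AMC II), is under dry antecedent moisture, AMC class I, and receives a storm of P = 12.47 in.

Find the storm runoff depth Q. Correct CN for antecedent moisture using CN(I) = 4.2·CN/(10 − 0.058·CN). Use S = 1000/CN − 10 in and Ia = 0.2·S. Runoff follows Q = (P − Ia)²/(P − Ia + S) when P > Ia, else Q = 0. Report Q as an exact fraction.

Q = 169161931849/283479896700 in ≈ 0.597 in

CN(I) from CN(II)=39: (4.2·39)/(10 − 0.058·39) = 81900/3869 ≈ 21.168
Max retention: S = 1000/(81900/3869) − 10 = 30500/819 in (≈ 37.241 in)
Ia = 0.2S: 0.2·37.241 = 7.448 in (exactly 6100/819)
Excess rainfall: 12.470 − 7.448 = 5.022 in; P > Ia so Q > 0
Runoff Q = (P−Ia)²/(P−Ia+S) = (5.022)²/(5.022+37.241) = 169161931849/283479896700 ≈ 0.597 in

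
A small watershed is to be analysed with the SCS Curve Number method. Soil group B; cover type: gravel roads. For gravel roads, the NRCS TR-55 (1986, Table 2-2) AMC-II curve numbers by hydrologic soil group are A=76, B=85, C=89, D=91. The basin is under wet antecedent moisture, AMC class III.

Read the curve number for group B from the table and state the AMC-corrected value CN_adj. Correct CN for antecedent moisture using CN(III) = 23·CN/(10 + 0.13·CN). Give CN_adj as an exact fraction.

CN_adj = 39100/421 ≈ 92.874

NRCS table: gravel roads, soil group B → CN(II) = 85
CN(III) from CN(II)=85: (23·85)/(10 + 0.13·85) = 39100/421 ≈ 92.874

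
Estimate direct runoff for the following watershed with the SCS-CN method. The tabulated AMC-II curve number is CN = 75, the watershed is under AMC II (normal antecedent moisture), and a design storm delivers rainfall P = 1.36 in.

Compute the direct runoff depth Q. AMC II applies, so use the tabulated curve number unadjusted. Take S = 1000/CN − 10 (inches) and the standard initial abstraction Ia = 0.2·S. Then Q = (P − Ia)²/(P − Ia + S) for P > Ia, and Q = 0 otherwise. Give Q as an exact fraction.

Average conditions: CN = 75 (no AMC adjustment).
S = 1000/75 − 10 = 10/3 in ≈ 3.333 in
Ia = 0.2·(10/3) = 2/3 in ≈ 0.667 in
Excess rainfall: 1.360 − 0.667 = 0.693 in; P > Ia so Q > 0
Q: (52/75)² ÷ (302/75) = 1352/11325 in (≈ 0.119 in)

Q = 1352/11325 in ≈ 0.119 in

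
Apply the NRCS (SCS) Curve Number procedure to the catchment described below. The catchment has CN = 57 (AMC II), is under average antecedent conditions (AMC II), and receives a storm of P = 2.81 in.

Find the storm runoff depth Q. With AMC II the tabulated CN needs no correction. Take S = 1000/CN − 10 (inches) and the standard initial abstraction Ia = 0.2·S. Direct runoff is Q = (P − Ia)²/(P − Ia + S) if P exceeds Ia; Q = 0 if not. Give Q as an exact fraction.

CN(II) = 57; AMC II needs no correction.
Max retention: S = 1000/57 − 10 = 430/57 in (≈ 7.544 in)
Ia = 0.2S: 0.2·7.544 = 1.509 in (exactly 86/57)
Excess rainfall: 2.810 − 1.509 = 1.301 in; P > Ia so Q > 0
Runoff Q = (P−Ia)²/(P−Ia+S) = (1.301)²/(1.301+7.544) = 55011889/287376900 ≈ 0.191 in

Q = 55011889/287376900 in ≈ 0.191 in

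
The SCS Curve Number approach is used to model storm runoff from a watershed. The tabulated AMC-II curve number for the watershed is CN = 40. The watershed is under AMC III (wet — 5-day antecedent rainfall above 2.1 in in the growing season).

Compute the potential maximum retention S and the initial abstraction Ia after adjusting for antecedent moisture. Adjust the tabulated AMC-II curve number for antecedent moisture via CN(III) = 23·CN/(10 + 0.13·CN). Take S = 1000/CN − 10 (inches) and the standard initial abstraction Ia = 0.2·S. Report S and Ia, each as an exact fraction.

S = 150/23 in ≈ 6.522 in; Ia = 30/23 in ≈ 1.304 in

CN(III) from CN(II)=40: (23·40)/(10 + 0.13·40) = 1150/19 ≈ 60.526
Retention S: 1000/CN − 10 with CN=60.526 → S = 150/23 ≈ 6.522 in
Ia = 0.2S: 0.2·6.522 = 1.304 in (exactly 30/23)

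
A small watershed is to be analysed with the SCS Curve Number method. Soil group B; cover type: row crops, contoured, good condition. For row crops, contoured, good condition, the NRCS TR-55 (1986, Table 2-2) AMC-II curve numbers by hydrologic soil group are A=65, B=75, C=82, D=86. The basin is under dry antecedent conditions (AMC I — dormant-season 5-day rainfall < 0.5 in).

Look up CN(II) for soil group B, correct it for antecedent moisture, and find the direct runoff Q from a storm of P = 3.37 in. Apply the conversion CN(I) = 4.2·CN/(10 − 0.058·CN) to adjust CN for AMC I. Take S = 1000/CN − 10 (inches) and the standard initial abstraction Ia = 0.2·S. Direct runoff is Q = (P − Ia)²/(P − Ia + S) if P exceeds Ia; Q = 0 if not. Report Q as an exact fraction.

Q = 126135361/385755300 in ≈ 0.327 in

NRCS table: row crops, contoured, good condition, soil group B → CN(II) = 75
Dry (AMC I): CN(I) = 4.2·75/(10 − 0.058·75) = 315/(113/20) = 6300/113 ≈ 55.752
Retention S: 1000/CN − 10 with CN=55.752 → S = 500/63 ≈ 7.937 in
Ia = 0.2S: 0.2·7.937 = 1.587 in (exactly 100/63)
Since P=3.370 > Ia=1.587: effective rainfall P−Ia = 11231/6300 in
Runoff Q = (P−Ia)²/(P−Ia+S) = (1.783)²/(1.783+7.937) = 126135361/385755300 ≈ 0.327 in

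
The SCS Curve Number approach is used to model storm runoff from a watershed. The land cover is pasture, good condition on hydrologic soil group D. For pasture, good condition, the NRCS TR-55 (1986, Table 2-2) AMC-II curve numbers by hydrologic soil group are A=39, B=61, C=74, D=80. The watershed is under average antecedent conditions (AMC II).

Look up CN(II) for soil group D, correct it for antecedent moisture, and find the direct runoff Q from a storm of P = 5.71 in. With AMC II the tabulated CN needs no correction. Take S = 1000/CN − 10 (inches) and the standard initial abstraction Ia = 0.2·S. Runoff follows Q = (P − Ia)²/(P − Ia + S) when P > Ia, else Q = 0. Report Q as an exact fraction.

Q = 271441/77100 in ≈ 3.521 in

NRCS table: pasture, good condition, soil group D → CN(II) = 80
Average conditions: CN = 80 (no AMC adjustment).
Max retention: S = 1000/80 − 10 = 5/2 in (≈ 2.500 in)
Ia = 0.2·(5/2) = 1/2 in ≈ 0.500 in
Excess rainfall: 5.710 − 0.500 = 5.210 in; P > Ia so Q > 0
Runoff Q = (P−Ia)²/(P−Ia+S) = (5.210)²/(5.210+2.500) = 271441/77100 ≈ 3.521 in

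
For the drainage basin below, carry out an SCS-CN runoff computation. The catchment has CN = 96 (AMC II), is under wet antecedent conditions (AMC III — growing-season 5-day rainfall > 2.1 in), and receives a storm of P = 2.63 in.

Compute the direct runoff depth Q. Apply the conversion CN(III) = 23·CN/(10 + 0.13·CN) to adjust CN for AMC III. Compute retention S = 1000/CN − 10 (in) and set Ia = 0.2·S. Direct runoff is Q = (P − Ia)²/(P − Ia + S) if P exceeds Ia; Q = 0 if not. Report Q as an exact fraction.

Wet (AMC III): CN(III) = 23·96/(10 + 0.13·96) = 2208/(562/25) = 27600/281 ≈ 98.221
S = 1000/(27600/281) − 10 = 25/138 in ≈ 0.181 in
Ia = 0.2S: 0.2·0.181 = 0.036 in (exactly 5/138)
Since P=2.630 > Ia=0.036: effective rainfall P−Ia = 17897/6900 in
Q: (17897/6900)² ÷ (19147/6900) = 320302609/132114300 in (≈ 2.424 in)

Q = 320302609/132114300 in ≈ 2.424 in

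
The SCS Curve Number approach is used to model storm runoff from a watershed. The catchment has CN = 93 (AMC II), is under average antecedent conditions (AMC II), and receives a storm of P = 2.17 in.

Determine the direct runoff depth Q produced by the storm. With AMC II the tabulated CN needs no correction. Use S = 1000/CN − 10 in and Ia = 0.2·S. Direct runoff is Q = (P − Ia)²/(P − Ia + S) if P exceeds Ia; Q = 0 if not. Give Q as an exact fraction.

Q = 50389423/34251900 in ≈ 1.471 in

AMC II — tabulated CN = 93 applies directly.
Retention S: 1000/CN − 10 with CN=93.000 → S = 70/93 ≈ 0.753 in
Initial abstraction Ia = S/5 = (70/93)/5 = 14/93 ≈ 0.151 in
P − Ia = 2.170 − 0.151 = 18781/9300 ≈ 2.019 in (> 0, runoff occurs)
Q: (18781/9300)² ÷ (25781/9300) = 50389423/34251900 in (≈ 1.471 in)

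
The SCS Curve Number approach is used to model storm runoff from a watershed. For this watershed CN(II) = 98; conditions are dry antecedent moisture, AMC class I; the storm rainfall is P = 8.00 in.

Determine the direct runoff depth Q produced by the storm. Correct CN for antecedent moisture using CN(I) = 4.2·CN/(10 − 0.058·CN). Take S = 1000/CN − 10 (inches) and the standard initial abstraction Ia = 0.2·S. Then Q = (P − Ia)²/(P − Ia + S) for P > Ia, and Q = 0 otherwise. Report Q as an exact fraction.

Dry (AMC I): CN(I) = 4.2·98/(10 − 0.058·98) = (2058/5)/(1079/250) = 102900/1079 ≈ 95.366
Retention S: 1000/CN − 10 with CN=95.366 → S = 500/1029 ≈ 0.486 in
Initial abstraction Ia = S/5 = (500/1029)/5 = 100/1029 ≈ 0.097 in
Excess rainfall: 8.000 − 0.097 = 7.903 in; P > Ia so Q > 0
Q: (8132/1029)² ÷ (8632/1029) = 8266178/1110291 in (≈ 7.445 in)

Q = 8266178/1110291 in ≈ 7.445 in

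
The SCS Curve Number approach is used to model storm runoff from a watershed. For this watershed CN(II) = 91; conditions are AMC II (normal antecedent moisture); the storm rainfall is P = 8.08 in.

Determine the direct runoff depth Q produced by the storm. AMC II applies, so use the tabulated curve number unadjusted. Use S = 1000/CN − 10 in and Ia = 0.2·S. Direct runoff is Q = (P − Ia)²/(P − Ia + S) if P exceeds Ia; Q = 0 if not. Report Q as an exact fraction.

Average conditions: CN = 91 (no AMC adjustment).
Max retention: S = 1000/91 − 10 = 90/91 in (≈ 0.989 in)
Ia = 0.2S: 0.2·0.989 = 0.198 in (exactly 18/91)
Since P=8.080 > Ia=0.198: effective rainfall P−Ia = 17932/2275 in
Runoff Q = (P−Ia)²/(P−Ia+S) = (7.882)²/(7.882+0.989) = 160778312/22957025 ≈ 7.003 in

Q = 160778312/22957025 in ≈ 7.003 in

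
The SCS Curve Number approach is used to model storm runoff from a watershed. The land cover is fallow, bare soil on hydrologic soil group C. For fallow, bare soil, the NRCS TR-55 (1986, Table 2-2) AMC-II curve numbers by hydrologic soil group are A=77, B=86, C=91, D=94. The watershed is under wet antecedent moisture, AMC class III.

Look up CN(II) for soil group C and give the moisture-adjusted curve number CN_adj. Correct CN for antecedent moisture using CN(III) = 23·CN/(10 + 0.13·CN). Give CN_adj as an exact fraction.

CN_adj = 209300/2183 ≈ 95.877

NRCS table: fallow, bare soil, soil group C → CN(II) = 91
CN(III) from CN(II)=91: (23·91)/(10 + 0.13·91) = 209300/2183 ≈ 95.877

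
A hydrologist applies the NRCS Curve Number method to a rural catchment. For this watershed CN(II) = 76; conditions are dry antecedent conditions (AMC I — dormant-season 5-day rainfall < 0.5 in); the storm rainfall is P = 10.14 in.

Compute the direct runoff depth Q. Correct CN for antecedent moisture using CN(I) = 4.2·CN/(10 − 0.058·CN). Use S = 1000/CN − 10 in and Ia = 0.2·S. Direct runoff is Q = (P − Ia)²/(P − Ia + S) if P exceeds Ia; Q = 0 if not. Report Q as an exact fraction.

Dry (AMC I): CN(I) = 4.2·76/(10 − 0.058·76) = (1596/5)/(699/125) = 13300/233 ≈ 57.082
S = 1000/(13300/233) − 10 = 1000/133 in ≈ 7.519 in
Ia = 0.2·(1000/133) = 200/133 in ≈ 1.504 in
Since P=10.140 > Ia=1.504: effective rainfall P−Ia = 57431/6650 in
Q: (57431/6650)² ÷ (107431/6650) = 3298319761/714416150 in (≈ 4.617 in)

Q = 3298319761/714416150 in ≈ 4.617 in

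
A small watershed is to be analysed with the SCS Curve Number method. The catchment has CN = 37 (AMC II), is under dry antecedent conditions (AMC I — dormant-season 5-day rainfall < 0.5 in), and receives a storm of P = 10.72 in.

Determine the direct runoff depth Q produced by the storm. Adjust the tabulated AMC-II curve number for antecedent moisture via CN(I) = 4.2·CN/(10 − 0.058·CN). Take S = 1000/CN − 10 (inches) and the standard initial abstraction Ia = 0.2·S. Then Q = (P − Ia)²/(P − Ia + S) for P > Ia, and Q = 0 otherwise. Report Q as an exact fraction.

Adjust CN=37 to AMC I: 4.2·37/(10 − 0.058·37) → (777/5) ÷ (3927/500) = 3700/187 ≈ 19.786
S = 1000/(3700/187) − 10 = 1500/37 in ≈ 40.541 in
Ia = 0.2·(1500/37) = 300/37 in ≈ 8.108 in
Excess rainfall: 10.720 − 8.108 = 2.612 in; P > Ia so Q > 0
Runoff Q = (P−Ia)²/(P−Ia+S) = (2.612)²/(2.612+40.541) = 1459264/9230575 ≈ 0.158 in

Q = 1459264/9230575 in ≈ 0.158 in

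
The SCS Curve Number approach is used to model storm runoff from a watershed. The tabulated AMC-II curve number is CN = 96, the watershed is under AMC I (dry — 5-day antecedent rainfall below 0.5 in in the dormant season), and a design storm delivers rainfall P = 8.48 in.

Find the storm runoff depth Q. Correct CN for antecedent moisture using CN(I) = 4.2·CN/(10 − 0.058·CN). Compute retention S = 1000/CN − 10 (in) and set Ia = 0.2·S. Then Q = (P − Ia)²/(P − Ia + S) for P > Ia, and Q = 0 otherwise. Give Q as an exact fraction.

Q = 680531569/92017800 in ≈ 7.396 in

Dry (AMC I): CN(I) = 4.2·96/(10 − 0.058·96) = (2016/5)/(554/125) = 25200/277 ≈ 90.975
S = 1000/(25200/277) − 10 = 125/126 in ≈ 0.992 in
Initial abstraction Ia = S/5 = (125/126)/5 = 25/126 ≈ 0.198 in
P − Ia = 8.480 − 0.198 = 26087/3150 ≈ 8.282 in (> 0, runoff occurs)
Q = (26087/3150)²/((26087/3150) + 125/126) = (680531569/9922500)/(14606/1575) = 680531569/92017800 in ≈ 7.396 in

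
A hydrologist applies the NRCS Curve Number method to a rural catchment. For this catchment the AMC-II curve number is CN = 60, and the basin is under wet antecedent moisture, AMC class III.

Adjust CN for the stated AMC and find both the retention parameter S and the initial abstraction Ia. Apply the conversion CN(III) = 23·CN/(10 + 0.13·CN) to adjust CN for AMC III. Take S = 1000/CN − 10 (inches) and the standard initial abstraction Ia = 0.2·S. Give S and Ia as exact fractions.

S = 200/69 in ≈ 2.899 in; Ia = 40/69 in ≈ 0.580 in

CN(III) from CN(II)=60: (23·60)/(10 + 0.13·60) = 6900/89 ≈ 77.528
S = 1000/(6900/89) − 10 = 200/69 in ≈ 2.899 in
Ia = 0.2·(200/69) = 40/69 in ≈ 0.580 in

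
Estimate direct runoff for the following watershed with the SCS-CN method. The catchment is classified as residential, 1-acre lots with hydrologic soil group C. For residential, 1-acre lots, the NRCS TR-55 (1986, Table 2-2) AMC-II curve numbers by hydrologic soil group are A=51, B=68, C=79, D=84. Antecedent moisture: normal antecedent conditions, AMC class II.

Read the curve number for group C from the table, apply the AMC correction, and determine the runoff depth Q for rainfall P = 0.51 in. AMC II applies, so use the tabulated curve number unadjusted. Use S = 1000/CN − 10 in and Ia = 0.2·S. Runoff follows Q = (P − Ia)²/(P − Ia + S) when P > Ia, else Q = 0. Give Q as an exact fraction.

NRCS table: residential, 1-acre lots, soil group C → CN(II) = 79
AMC II — tabulated CN = 79 applies directly.
S = 1000/79 − 10 = 210/79 in ≈ 2.658 in
Initial abstraction Ia = S/5 = (210/79)/5 = 42/79 ≈ 0.532 in
P = 0.510 ≤ Ia = 0.532 in: entire storm abstracted, Q = 0.

Q = 0 in ≈ 0.000 in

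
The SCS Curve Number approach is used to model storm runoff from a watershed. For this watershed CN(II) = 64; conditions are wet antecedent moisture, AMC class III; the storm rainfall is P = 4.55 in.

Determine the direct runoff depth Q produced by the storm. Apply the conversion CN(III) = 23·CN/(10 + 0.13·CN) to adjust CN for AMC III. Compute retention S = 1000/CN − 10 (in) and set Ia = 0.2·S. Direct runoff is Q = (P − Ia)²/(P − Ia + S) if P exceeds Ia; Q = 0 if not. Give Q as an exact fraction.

Adjust CN=64 to AMC III: 23·64/(10 + 0.13·64) → 1472 ÷ (458/25) = 18400/229 ≈ 80.349
Max retention: S = 1000/(18400/229) − 10 = 225/92 in (≈ 2.446 in)
Ia = 0.2S: 0.2·2.446 = 0.489 in (exactly 45/92)
P − Ia = 4.550 − 0.489 = 467/115 ≈ 4.061 in (> 0, runoff occurs)
Runoff Q = (P−Ia)²/(P−Ia+S) = (4.061)²/(4.061+2.446) = 872356/344195 ≈ 2.534 in

Q = 872356/344195 in ≈ 2.534 in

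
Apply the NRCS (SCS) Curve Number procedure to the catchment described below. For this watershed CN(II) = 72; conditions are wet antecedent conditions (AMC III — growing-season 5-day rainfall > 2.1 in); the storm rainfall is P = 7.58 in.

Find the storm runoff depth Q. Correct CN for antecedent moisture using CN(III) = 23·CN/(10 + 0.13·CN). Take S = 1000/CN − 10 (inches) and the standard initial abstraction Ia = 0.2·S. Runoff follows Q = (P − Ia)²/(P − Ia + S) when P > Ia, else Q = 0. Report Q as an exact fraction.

Q = 5617952209/956888550 in ≈ 5.871 in

Wet (AMC III): CN(III) = 23·72/(10 + 0.13·72) = 1656/(484/25) = 10350/121 ≈ 85.537
Max retention: S = 1000/(10350/121) − 10 = 350/207 in (≈ 1.691 in)
Initial abstraction Ia = S/5 = (350/207)/5 = 70/207 ≈ 0.338 in
Excess rainfall: 7.580 − 0.338 = 7.242 in; P > Ia so Q > 0
Runoff Q = (P−Ia)²/(P−Ia+S) = (7.242)²/(7.242+1.691) = 5617952209/956888550 ≈ 5.871 in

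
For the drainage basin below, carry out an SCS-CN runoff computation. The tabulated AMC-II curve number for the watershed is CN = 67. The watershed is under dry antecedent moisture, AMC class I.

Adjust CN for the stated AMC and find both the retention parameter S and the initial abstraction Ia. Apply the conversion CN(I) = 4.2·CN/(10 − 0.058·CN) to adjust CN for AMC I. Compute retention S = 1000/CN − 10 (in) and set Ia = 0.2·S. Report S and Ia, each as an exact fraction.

S = 5500/469 in ≈ 11.727 in; Ia = 1100/469 in ≈ 2.345 in

CN(I) from CN(II)=67: (4.2·67)/(10 − 0.058·67) = 46900/1019 ≈ 46.026
Retention S: 1000/CN − 10 with CN=46.026 → S = 5500/469 ≈ 11.727 in
Ia = 0.2·(5500/469) = 1100/469 in ≈ 2.345 in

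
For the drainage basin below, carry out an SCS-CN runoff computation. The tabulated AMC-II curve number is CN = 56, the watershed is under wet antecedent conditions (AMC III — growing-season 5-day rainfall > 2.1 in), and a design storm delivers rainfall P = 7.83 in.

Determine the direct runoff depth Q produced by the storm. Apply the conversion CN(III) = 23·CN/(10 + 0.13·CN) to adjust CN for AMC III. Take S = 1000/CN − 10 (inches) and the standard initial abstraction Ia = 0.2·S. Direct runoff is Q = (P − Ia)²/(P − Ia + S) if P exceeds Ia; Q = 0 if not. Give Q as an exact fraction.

Q = 13239493969/2738014300 in ≈ 4.835 in

Adjust CN=56 to AMC III: 23·56/(10 + 0.13·56) → 1288 ÷ (432/25) = 4025/54 ≈ 74.537
Retention S: 1000/CN − 10 with CN=74.537 → S = 550/161 ≈ 3.416 in
Ia = 0.2·(550/161) = 110/161 in ≈ 0.683 in
Since P=7.830 > Ia=0.683: effective rainfall P−Ia = 115063/16100 in
Q: (115063/16100)² ÷ (170063/16100) = 13239493969/2738014300 in (≈ 4.835 in)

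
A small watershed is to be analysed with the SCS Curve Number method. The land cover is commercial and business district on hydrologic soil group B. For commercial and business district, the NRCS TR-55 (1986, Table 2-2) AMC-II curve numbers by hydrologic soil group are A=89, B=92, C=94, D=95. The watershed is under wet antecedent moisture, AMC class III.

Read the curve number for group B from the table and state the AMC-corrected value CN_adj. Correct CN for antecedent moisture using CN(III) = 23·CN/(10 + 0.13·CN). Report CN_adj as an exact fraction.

CN_adj = 52900/549 ≈ 96.357

NRCS table: commercial and business district, soil group B → CN(II) = 92
Wet (AMC III): CN(III) = 23·92/(10 + 0.13·92) = 2116/(549/25) = 52900/549 ≈ 96.357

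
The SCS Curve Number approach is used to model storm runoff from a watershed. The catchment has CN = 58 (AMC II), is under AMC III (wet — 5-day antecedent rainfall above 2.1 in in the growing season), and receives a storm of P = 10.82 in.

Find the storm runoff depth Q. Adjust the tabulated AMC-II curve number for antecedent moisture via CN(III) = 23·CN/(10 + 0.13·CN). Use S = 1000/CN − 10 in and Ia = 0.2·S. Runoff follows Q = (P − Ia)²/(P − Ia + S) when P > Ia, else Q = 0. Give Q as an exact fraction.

Q = 115495983409/14835647450 in ≈ 7.785 in

Adjust CN=58 to AMC III: 23·58/(10 + 0.13·58) → 1334 ÷ (877/50) = 66700/877 ≈ 76.055
S = 1000/(66700/877) − 10 = 2100/667 in ≈ 3.148 in
Initial abstraction Ia = S/5 = (2100/667)/5 = 420/667 ≈ 0.630 in
P − Ia = 10.820 − 0.630 = 339847/33350 ≈ 10.190 in (> 0, runoff occurs)
Q: (339847/33350)² ÷ (444847/33350) = 115495983409/14835647450 in (≈ 7.785 in)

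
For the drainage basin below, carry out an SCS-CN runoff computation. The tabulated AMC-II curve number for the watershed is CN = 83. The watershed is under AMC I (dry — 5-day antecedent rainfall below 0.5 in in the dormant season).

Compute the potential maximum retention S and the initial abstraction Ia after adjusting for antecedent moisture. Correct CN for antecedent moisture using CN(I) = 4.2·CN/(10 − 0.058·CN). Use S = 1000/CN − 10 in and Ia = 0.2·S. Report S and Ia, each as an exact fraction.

S = 8500/1743 in ≈ 4.877 in; Ia = 1700/1743 in ≈ 0.975 in

Dry (AMC I): CN(I) = 4.2·83/(10 − 0.058·83) = (1743/5)/(2593/500) = 174300/2593 ≈ 67.219
S = 1000/(174300/2593) − 10 = 8500/1743 in ≈ 4.877 in
Ia = 0.2S: 0.2·4.877 = 0.975 in (exactly 1700/1743)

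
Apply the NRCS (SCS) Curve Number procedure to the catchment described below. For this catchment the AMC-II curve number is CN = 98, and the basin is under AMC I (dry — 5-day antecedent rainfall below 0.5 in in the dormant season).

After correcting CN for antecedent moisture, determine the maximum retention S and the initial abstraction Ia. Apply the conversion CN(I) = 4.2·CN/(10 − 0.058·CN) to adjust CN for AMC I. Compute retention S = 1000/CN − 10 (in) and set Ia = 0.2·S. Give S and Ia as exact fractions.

CN(I) from CN(II)=98: (4.2·98)/(10 − 0.058·98) = 102900/1079 ≈ 95.366
Retention S: 1000/CN − 10 with CN=95.366 → S = 500/1029 ≈ 0.486 in
Ia = 0.2S: 0.2·0.486 = 0.097 in (exactly 100/1029)

S = 500/1029 in ≈ 0.486 in; Ia = 100/1029 in ≈ 0.097 in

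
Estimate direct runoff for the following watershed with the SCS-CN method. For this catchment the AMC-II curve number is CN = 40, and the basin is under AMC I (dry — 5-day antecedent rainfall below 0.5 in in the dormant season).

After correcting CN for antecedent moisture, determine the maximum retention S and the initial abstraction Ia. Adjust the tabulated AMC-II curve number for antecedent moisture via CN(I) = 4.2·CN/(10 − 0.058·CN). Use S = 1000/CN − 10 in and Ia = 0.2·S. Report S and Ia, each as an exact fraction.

Adjust CN=40 to AMC I: 4.2·40/(10 − 0.058·40) → 168 ÷ (192/25) = 175/8 ≈ 21.875
Retention S: 1000/CN − 10 with CN=21.875 → S = 250/7 ≈ 35.714 in
Ia = 0.2S: 0.2·35.714 = 7.143 in (exactly 50/7)

S = 250/7 in ≈ 35.714 in; Ia = 50/7 in ≈ 7.143 in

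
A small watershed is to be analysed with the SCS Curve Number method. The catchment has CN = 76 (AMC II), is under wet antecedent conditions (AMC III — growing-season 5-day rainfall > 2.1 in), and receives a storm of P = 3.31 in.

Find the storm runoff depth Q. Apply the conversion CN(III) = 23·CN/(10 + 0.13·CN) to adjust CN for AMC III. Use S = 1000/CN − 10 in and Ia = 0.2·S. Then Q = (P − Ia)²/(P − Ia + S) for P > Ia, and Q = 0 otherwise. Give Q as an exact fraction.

Q = 17595226609/8418673900 in ≈ 2.090 in

CN(III) from CN(II)=76: (23·76)/(10 + 0.13·76) = 43700/497 ≈ 87.928
S = 1000/(43700/497) − 10 = 600/437 in ≈ 1.373 in
Initial abstraction Ia = S/5 = (600/437)/5 = 120/437 ≈ 0.275 in
Excess rainfall: 3.310 − 0.275 = 3.035 in; P > Ia so Q > 0
Q = (132647/43700)²/((132647/43700) + 600/437) = (17595226609/1909690000)/(192647/43700) = 17595226609/8418673900 in ≈ 2.090 in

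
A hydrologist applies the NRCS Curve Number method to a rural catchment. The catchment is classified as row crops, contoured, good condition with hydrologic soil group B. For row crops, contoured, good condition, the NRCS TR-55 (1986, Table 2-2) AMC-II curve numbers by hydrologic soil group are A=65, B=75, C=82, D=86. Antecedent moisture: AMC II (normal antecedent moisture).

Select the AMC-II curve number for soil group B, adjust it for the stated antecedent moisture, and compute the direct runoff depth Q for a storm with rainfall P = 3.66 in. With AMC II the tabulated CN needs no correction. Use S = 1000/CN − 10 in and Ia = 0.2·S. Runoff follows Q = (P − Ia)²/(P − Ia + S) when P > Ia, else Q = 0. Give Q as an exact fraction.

NRCS table: row crops, contoured, good condition, soil group B → CN(II) = 75
Average conditions: CN = 75 (no AMC adjustment).
S = 1000/75 − 10 = 10/3 in ≈ 3.333 in
Ia = 0.2·(10/3) = 2/3 in ≈ 0.667 in
Excess rainfall: 3.660 − 0.667 = 2.993 in; P > Ia so Q > 0
Q: (449/150)² ÷ (949/150) = 201601/142350 in (≈ 1.416 in)

Q = 201601/142350 in ≈ 1.416 in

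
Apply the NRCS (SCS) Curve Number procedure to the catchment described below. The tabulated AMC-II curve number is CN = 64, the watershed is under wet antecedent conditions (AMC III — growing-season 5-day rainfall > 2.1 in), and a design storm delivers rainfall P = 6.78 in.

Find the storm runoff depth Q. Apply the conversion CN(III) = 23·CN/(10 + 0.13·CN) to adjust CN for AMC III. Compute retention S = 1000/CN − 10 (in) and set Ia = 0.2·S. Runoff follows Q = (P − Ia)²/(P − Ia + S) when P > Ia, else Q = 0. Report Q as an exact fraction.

Q = 69783987/15405400 in ≈ 4.530 in

CN(III) from CN(II)=64: (23·64)/(10 + 0.13·64) = 18400/229 ≈ 80.349
Max retention: S = 1000/(18400/229) − 10 = 225/92 in (≈ 2.446 in)
Initial abstraction Ia = S/5 = (225/92)/5 = 45/92 ≈ 0.489 in
P − Ia = 6.780 − 0.489 = 14469/2300 ≈ 6.291 in (> 0, runoff occurs)
Q: (14469/2300)² ÷ (10047/1150) = 69783987/15405400 in (≈ 4.530 in)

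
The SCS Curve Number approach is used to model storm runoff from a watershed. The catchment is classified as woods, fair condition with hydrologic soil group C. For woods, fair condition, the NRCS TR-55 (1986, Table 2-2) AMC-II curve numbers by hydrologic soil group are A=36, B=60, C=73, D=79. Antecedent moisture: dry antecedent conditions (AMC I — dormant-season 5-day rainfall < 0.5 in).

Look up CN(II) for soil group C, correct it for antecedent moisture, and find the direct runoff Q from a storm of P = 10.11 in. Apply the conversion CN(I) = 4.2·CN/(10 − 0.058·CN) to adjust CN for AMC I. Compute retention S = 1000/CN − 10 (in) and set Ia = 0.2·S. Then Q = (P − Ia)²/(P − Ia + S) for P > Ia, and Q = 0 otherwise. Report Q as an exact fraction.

Q = 60668492547/14931777700 in ≈ 4.063 in

NRCS table: woods, fair condition, soil group C → CN(II) = 73
Adjust CN=73 to AMC I: 4.2·73/(10 − 0.058·73) → (1533/5) ÷ (2883/500) = 51100/961 ≈ 53.174
Retention S: 1000/CN − 10 with CN=53.174 → S = 4500/511 ≈ 8.806 in
Ia = 0.2·(4500/511) = 900/511 in ≈ 1.761 in
Since P=10.110 > Ia=1.761: effective rainfall P−Ia = 426621/51100 in
Q: (426621/51100)² ÷ (876621/51100) = 60668492547/14931777700 in (≈ 4.063 in)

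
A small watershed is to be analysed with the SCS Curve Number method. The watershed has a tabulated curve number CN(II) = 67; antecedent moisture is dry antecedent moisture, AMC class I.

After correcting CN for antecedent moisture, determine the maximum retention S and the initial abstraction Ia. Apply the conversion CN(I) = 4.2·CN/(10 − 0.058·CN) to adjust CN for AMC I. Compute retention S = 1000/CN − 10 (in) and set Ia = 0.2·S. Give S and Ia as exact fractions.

S = 5500/469 in ≈ 11.727 in; Ia = 1100/469 in ≈ 2.345 in

CN(I) from CN(II)=67: (4.2·67)/(10 − 0.058·67) = 46900/1019 ≈ 46.026
S = 1000/(46900/1019) − 10 = 5500/469 in ≈ 11.727 in
Ia = 0.2S: 0.2·11.727 = 2.345 in (exactly 1100/469)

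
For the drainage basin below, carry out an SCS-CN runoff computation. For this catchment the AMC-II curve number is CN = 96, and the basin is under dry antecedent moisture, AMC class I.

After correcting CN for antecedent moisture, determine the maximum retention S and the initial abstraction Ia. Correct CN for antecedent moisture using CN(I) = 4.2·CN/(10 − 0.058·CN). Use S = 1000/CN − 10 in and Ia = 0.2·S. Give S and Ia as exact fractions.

S = 125/126 in ≈ 0.992 in; Ia = 25/126 in ≈ 0.198 in

CN(I) from CN(II)=96: (4.2·96)/(10 − 0.058·96) = 25200/277 ≈ 90.975
Retention S: 1000/CN − 10 with CN=90.975 → S = 125/126 ≈ 0.992 in
Ia = 0.2S: 0.2·0.992 = 0.198 in (exactly 25/126)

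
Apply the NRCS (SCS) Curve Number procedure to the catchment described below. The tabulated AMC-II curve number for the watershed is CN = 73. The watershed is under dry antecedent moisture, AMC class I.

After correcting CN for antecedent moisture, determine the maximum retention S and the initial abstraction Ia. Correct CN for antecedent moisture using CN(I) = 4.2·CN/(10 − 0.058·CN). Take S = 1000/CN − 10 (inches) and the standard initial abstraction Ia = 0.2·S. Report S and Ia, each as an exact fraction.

S = 4500/511 in ≈ 8.806 in; Ia = 900/511 in ≈ 1.761 in

Dry (AMC I): CN(I) = 4.2·73/(10 − 0.058·73) = (1533/5)/(2883/500) = 51100/961 ≈ 53.174
Max retention: S = 1000/(51100/961) − 10 = 4500/511 in (≈ 8.806 in)
Initial abstraction Ia = S/5 = (4500/511)/5 = 900/511 ≈ 1.761 in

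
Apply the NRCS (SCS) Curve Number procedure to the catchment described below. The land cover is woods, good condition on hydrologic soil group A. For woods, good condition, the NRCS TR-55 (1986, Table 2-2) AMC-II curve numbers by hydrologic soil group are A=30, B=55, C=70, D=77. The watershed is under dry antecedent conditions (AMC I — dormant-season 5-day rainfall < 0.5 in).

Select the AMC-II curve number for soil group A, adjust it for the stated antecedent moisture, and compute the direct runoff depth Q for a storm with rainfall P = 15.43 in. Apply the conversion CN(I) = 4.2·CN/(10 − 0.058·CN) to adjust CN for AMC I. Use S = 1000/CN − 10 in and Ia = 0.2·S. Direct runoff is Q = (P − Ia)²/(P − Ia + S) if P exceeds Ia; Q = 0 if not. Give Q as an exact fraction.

NRCS table: woods, good condition, soil group A → CN(II) = 30
CN(I) from CN(II)=30: (4.2·30)/(10 − 0.058·30) = 900/59 ≈ 15.254
S = 1000/(900/59) − 10 = 500/9 in ≈ 55.556 in
Initial abstraction Ia = S/5 = (500/9)/5 = 100/9 ≈ 11.111 in
Excess rainfall: 15.430 − 11.111 = 4.319 in; P > Ia so Q > 0
Q: (3887/900)² ÷ (53887/900) = 15108769/48498300 in (≈ 0.312 in)

Q = 15108769/48498300 in ≈ 0.312 in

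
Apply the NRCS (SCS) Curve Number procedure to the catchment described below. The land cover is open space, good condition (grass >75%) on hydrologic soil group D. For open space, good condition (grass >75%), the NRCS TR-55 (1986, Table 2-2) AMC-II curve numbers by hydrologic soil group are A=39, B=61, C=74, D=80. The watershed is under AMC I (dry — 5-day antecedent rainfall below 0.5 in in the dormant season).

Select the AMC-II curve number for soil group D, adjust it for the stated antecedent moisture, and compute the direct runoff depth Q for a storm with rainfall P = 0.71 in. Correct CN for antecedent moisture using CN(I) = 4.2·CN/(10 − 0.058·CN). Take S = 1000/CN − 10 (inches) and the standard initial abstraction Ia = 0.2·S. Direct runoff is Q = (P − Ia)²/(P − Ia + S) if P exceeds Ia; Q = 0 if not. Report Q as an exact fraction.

Q = 0 in ≈ 0.000 in

NRCS table: open space, good condition (grass >75%), soil group D → CN(II) = 80
Adjust CN=80 to AMC I: 4.2·80/(10 − 0.058·80) → 336 ÷ (134/25) = 4200/67 ≈ 62.687
Max retention: S = 1000/(4200/67) − 10 = 125/21 in (≈ 5.952 in)
Ia = 0.2S: 0.2·5.952 = 1.190 in (exactly 25/21)
P = 0.710 ≤ Ia = 1.190 in: entire storm abstracted, Q = 0.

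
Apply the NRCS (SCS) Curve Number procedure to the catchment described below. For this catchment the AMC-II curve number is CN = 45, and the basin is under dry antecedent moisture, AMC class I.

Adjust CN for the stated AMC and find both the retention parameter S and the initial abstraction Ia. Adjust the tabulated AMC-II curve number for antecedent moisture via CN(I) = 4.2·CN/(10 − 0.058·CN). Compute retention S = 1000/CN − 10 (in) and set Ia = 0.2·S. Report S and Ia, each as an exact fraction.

Adjust CN=45 to AMC I: 4.2·45/(10 − 0.058·45) → 189 ÷ (739/100) = 18900/739 ≈ 25.575
Retention S: 1000/CN − 10 with CN=25.575 → S = 5500/189 ≈ 29.101 in
Ia = 0.2S: 0.2·29.101 = 5.820 in (exactly 1100/189)

S = 5500/189 in ≈ 29.101 in; Ia = 1100/189 in ≈ 5.820 in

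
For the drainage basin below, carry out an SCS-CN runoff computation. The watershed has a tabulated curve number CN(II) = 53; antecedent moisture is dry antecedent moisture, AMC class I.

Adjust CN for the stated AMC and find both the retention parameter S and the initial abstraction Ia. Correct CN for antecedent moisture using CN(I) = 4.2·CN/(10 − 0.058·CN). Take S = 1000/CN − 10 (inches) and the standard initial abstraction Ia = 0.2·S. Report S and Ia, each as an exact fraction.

S = 23500/1113 in ≈ 21.114 in; Ia = 4700/1113 in ≈ 4.223 in

CN(I) from CN(II)=53: (4.2·53)/(10 − 0.058·53) = 111300/3463 ≈ 32.140
Retention S: 1000/CN − 10 with CN=32.140 → S = 23500/1113 ≈ 21.114 in
Ia = 0.2·(23500/1113) = 4700/1113 in ≈ 4.223 in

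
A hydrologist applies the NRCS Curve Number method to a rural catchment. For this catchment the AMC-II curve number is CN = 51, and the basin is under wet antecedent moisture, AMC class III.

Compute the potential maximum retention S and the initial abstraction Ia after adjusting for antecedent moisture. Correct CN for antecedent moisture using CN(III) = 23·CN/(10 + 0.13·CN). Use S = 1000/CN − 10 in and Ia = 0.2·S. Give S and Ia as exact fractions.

S = 4900/1173 in ≈ 4.177 in; Ia = 980/1173 in ≈ 0.835 in

CN(III) from CN(II)=51: (23·51)/(10 + 0.13·51) = 117300/1663 ≈ 70.535
S = 1000/(117300/1663) − 10 = 4900/1173 in ≈ 4.177 in
Ia = 0.2S: 0.2·4.177 = 0.835 in (exactly 980/1173)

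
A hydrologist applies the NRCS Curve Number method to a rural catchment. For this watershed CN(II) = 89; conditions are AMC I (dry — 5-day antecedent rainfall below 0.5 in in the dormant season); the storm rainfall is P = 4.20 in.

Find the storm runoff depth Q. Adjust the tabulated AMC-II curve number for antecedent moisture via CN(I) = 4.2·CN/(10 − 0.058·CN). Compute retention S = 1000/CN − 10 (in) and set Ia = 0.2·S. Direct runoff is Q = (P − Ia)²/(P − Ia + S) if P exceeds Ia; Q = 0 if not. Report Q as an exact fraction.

Adjust CN=89 to AMC I: 4.2·89/(10 − 0.058·89) → (1869/5) ÷ (2419/500) = 186900/2419 ≈ 77.263
Retention S: 1000/CN − 10 with CN=77.263 → S = 5500/1869 ≈ 2.943 in
Ia = 0.2·(5500/1869) = 1100/1869 in ≈ 0.589 in
Excess rainfall: 4.200 − 0.589 = 3.611 in; P > Ia so Q > 0
Q: (33749/9345)² ÷ (61249/9345) = 1138995001/572371905 in (≈ 1.990 in)

Q = 1138995001/572371905 in ≈ 1.990 in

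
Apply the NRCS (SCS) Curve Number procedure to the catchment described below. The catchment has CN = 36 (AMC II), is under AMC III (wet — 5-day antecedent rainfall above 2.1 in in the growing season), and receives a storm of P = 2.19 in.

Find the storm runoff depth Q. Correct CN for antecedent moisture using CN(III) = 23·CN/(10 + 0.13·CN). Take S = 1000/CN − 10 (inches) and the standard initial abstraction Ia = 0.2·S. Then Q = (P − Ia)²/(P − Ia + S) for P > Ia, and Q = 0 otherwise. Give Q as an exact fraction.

Q = 177768889/3587993100 in ≈ 0.050 in

CN(III) from CN(II)=36: (23·36)/(10 + 0.13·36) = 20700/367 ≈ 56.403
S = 1000/(20700/367) − 10 = 1600/207 in ≈ 7.729 in
Initial abstraction Ia = S/5 = (1600/207)/5 = 320/207 ≈ 1.546 in
Excess rainfall: 2.190 − 1.546 = 0.644 in; P > Ia so Q > 0
Runoff Q = (P−Ia)²/(P−Ia+S) = (0.644)²/(0.644+7.729) = 177768889/3587993100 ≈ 0.050 in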